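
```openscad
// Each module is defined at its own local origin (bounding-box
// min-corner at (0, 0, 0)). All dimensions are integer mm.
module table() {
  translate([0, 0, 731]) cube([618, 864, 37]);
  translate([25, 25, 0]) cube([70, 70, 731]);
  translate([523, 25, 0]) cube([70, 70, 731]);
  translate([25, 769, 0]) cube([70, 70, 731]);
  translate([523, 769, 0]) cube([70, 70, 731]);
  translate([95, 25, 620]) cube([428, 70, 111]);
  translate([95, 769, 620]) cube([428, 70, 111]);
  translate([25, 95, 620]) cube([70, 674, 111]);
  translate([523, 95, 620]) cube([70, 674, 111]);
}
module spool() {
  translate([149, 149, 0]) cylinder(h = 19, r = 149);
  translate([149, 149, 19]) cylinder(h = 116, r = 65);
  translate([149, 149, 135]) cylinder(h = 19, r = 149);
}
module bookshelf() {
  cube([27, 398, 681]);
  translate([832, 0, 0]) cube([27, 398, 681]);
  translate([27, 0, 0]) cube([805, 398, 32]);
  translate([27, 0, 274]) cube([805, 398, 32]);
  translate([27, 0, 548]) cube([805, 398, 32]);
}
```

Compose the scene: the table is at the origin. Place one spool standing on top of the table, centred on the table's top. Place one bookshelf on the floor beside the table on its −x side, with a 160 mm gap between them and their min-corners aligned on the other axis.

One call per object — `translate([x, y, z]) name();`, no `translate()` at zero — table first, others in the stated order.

table();
translate([160, 283, 768]) spool();
translate([-1019, 0, 0]) bookshelf();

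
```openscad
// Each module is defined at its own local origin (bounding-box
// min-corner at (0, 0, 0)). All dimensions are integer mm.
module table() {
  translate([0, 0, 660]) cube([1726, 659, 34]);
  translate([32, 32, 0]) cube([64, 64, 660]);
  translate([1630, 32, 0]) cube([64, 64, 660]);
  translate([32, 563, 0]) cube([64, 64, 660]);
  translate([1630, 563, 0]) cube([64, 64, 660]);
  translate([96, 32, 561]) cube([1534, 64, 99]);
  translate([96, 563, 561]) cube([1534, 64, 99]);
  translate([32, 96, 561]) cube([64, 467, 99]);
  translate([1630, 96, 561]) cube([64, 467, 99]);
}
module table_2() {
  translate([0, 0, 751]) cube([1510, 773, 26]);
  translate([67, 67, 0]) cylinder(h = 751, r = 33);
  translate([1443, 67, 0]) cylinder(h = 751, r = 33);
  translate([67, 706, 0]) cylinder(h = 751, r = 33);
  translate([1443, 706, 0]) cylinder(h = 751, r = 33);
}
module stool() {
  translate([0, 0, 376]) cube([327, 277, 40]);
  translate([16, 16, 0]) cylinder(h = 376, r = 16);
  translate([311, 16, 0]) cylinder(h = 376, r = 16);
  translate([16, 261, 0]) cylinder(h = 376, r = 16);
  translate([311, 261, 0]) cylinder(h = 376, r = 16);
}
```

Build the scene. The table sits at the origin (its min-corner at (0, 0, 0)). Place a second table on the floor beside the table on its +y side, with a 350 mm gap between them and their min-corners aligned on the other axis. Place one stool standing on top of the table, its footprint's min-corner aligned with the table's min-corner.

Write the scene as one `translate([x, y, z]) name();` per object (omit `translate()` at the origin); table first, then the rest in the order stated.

table();
translate([0, 1009, 0]) table_2();
translate([0, 0, 694]) stool();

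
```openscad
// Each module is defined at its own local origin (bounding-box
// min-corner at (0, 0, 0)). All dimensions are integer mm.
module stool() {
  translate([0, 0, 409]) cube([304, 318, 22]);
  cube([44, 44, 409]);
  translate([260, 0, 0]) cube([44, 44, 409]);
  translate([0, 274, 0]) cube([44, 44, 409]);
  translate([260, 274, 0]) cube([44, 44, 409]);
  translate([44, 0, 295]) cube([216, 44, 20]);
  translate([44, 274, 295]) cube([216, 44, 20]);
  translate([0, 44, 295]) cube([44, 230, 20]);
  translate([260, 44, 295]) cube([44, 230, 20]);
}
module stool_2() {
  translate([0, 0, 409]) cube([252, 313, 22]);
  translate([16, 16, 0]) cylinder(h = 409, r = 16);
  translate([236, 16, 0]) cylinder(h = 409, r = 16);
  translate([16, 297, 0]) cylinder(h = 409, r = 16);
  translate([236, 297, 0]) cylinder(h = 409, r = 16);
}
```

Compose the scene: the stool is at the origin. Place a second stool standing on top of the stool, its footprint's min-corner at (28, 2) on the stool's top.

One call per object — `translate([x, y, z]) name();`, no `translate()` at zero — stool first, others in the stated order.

stool();
translate([28, 2, 431]) stool_2();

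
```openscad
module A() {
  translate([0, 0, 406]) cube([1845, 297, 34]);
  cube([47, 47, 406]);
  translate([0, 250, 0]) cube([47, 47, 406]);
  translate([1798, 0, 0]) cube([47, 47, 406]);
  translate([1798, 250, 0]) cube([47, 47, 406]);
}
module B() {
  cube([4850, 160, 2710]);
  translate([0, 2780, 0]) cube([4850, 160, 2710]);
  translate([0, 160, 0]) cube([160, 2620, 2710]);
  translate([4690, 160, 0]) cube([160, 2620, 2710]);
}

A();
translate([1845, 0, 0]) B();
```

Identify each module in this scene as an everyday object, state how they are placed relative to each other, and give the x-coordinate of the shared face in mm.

The bench's +x face and the house frame's −x face are both at x = 1845 mm.

A is a bench. B is a house frame. The house frame is against the bench's +x side, with their −y faces flush. The x-coordinate of the shared face is 1845 mm.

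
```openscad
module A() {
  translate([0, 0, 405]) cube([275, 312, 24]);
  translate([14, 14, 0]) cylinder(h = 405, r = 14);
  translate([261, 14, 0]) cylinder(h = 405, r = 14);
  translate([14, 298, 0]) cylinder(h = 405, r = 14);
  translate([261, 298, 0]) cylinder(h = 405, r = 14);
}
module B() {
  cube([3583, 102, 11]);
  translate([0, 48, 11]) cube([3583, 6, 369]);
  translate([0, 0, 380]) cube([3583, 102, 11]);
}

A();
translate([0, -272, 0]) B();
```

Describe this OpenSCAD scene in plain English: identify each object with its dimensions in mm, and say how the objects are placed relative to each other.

A is a four-legged stool. The seat is a 275×312×24 mm slab whose top surface is at z = 429 mm; four round legs, each 28 mm in diameter, run from the floor (z = 0) to the underside of the seat, each leg's axis is inset half a diameter from the nearest pair of seat edges (so the leg's bounding box is flush with the corner).

B is an I-beam lying along x, 3583 mm long. Overall section height 391 mm. Two flanges 102 mm wide (y) and 11 mm thick, one on the floor and one at the top; a web 6 mm thick runs between them, centred on the flange width.

The I-beam is on the floor beside the stool on its −y side.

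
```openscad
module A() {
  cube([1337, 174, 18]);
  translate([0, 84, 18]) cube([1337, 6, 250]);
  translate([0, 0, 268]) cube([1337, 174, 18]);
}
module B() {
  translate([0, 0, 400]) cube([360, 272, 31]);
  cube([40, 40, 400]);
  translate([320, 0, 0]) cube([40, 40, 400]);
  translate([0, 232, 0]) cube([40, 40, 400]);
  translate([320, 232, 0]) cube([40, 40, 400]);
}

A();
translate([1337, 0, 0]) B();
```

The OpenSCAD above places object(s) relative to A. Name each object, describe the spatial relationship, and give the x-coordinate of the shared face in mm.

A is an I-beam. B is a stool. The stool is against the I-beam's +x side, with their −y faces flush. The x-coordinate of the shared face is 1337 mm.

The I-beam's +x face and the stool's −x face are both at x = 1337 mm.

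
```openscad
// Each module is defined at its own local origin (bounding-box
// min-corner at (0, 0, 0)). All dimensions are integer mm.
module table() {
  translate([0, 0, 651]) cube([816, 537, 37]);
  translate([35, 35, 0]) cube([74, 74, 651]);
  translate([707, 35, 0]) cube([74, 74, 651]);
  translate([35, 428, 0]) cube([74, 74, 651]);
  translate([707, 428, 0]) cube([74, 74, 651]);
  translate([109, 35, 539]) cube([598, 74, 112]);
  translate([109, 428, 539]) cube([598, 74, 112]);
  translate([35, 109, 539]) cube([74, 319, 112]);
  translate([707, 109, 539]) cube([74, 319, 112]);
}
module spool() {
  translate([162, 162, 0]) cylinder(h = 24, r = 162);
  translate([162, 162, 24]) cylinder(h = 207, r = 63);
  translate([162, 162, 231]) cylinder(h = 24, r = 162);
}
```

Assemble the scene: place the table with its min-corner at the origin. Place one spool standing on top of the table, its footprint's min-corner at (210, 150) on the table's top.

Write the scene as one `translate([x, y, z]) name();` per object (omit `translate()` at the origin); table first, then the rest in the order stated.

table();
translate([210, 150, 688]) spool();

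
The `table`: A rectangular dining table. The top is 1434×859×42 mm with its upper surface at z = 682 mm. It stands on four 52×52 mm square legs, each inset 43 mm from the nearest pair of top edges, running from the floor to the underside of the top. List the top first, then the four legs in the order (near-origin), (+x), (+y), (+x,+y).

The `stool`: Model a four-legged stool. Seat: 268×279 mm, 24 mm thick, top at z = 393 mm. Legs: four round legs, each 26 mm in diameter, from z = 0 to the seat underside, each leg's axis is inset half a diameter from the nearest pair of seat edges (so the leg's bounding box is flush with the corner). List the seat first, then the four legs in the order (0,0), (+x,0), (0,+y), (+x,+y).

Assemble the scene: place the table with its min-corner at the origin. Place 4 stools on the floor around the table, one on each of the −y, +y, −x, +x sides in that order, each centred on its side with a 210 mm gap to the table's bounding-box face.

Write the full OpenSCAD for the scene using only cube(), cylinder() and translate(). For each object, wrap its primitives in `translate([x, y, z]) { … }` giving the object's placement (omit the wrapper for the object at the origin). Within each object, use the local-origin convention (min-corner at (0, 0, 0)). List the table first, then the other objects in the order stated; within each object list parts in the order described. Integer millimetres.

translate([0, 0, 640]) cube([1434, 859, 42]);
translate([43, 43, 0]) cube([52, 52, 640]);
translate([1339, 43, 0]) cube([52, 52, 640]);
translate([43, 764, 0]) cube([52, 52, 640]);
translate([1339, 764, 0]) cube([52, 52, 640]);
translate([583, -489, 0]) {
  translate([0, 0, 369]) cube([268, 279, 24]);
  translate([13, 13, 0]) cylinder(h = 369, r = 13);
  translate([255, 13, 0]) cylinder(h = 369, r = 13);
  translate([13, 266, 0]) cylinder(h = 369, r = 13);
  translate([255, 266, 0]) cylinder(h = 369, r = 13);
}
translate([583, 1069, 0]) {
  translate([0, 0, 369]) cube([268, 279, 24]);
  translate([13, 13, 0]) cylinder(h = 369, r = 13);
  translate([255, 13, 0]) cylinder(h = 369, r = 13);
  translate([13, 266, 0]) cylinder(h = 369, r = 13);
  translate([255, 266, 0]) cylinder(h = 369, r = 13);
}
translate([-478, 290, 0]) {
  translate([0, 0, 369]) cube([268, 279, 24]);
  translate([13, 13, 0]) cylinder(h = 369, r = 13);
  translate([255, 13, 0]) cylinder(h = 369, r = 13);
  translate([13, 266, 0]) cylinder(h = 369, r = 13);
  translate([255, 266, 0]) cylinder(h = 369, r = 13);
}
translate([1644, 290, 0]) {
  translate([0, 0, 369]) cube([268, 279, 24]);
  translate([13, 13, 0]) cylinder(h = 369, r = 13);
  translate([255, 13, 0]) cylinder(h = 369, r = 13);
  translate([13, 266, 0]) cylinder(h = 369, r = 13);
  translate([255, 266, 0]) cylinder(h = 369, r = 13);
}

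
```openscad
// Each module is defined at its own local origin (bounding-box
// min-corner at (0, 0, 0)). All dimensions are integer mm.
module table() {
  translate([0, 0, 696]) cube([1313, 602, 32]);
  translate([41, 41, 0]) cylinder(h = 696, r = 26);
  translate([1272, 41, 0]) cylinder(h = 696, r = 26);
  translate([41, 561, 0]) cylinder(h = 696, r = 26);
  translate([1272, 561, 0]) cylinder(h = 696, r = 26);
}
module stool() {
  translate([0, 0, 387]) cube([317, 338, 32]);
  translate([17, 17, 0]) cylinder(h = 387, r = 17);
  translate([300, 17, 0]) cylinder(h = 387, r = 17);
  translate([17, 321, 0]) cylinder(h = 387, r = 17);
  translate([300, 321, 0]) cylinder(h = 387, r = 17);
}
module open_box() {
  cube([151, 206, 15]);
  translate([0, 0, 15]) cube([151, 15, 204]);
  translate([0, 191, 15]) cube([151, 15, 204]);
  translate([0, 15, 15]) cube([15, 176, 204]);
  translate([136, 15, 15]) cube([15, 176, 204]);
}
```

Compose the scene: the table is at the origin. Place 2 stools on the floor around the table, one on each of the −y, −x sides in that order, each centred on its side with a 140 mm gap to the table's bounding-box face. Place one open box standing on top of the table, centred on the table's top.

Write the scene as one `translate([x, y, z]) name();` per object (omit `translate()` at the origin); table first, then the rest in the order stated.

table();
translate([498, -478, 0]) stool();
translate([-457, 132, 0]) stool();
translate([581, 198, 728]) open_box();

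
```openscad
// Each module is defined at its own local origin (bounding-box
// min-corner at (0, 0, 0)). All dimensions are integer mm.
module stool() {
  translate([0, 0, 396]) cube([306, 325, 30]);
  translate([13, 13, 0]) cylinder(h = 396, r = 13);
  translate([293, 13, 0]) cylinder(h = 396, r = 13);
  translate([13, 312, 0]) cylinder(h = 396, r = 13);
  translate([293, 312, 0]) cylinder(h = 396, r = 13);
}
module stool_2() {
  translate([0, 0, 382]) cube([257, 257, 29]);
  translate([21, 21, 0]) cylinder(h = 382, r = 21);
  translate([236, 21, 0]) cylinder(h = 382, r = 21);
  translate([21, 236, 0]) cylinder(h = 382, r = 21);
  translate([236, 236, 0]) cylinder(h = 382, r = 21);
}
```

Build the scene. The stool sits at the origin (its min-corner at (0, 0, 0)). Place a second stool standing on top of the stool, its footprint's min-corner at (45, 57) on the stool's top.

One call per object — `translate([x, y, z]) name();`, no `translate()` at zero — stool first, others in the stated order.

stool();
translate([45, 57, 426]) stool_2();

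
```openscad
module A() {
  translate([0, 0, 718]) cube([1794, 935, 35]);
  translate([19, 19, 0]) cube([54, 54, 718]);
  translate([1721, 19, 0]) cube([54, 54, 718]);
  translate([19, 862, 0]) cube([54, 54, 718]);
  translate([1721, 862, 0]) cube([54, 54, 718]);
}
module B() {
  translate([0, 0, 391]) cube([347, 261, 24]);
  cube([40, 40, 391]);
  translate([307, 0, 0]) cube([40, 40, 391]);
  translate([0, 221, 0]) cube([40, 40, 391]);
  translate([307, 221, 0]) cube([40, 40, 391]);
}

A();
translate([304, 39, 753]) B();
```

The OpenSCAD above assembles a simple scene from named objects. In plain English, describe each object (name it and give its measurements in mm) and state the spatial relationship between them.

A is a table: top 1794 mm (x) × 935 mm (y), 35 mm thick, upper face at z = 753 mm, on four 54×54 mm square legs, each inset 19 mm from the nearest pair of top edges, running from z = 0 to the bottom of the top.

B is a simple wooden stool: a rectangular seat 347 mm (x) by 261 mm (y), 24 mm thick, top face at z = 415 mm, on four square legs, each 40×40 mm in cross-section. The legs rest on z = 0, each flush with a corner of the seat.

The stool is on top of the table.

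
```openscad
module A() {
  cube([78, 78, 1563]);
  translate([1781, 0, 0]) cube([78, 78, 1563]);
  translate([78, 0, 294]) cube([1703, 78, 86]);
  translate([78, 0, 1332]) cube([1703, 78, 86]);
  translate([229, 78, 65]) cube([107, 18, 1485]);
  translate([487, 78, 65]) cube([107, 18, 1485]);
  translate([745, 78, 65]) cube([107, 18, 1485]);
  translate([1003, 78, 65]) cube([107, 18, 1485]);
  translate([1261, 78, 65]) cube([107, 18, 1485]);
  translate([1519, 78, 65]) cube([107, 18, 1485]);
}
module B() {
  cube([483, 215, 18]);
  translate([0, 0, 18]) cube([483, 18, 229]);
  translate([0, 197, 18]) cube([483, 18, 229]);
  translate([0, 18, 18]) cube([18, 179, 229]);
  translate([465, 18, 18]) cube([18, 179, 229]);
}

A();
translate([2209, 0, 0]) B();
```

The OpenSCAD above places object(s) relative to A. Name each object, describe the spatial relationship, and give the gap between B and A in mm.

A is a fence section. B is an open box. The open box is on the floor beside the fence section on its +x side. The gap between the open box and the fence section is 350 mm.

The open box's nearest face is 350 mm from the fence section's +x face.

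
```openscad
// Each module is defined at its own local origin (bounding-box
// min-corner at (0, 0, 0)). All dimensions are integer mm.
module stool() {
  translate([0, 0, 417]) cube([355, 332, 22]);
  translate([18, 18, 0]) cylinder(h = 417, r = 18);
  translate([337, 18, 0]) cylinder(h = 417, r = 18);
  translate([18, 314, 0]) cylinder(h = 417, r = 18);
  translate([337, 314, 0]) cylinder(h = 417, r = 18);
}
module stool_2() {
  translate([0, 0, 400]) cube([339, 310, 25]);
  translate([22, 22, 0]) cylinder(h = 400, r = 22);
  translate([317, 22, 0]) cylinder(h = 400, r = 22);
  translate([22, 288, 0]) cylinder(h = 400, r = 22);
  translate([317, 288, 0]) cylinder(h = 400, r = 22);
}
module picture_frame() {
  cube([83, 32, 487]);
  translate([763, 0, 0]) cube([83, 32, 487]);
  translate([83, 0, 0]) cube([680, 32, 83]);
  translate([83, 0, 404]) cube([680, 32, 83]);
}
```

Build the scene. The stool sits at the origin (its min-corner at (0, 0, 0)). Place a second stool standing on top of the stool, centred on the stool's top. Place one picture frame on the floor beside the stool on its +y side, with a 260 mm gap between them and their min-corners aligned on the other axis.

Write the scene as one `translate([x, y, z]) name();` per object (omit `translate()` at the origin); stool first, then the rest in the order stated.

stool();
translate([8, 11, 439]) stool_2();
translate([0, 592, 0]) picture_frame();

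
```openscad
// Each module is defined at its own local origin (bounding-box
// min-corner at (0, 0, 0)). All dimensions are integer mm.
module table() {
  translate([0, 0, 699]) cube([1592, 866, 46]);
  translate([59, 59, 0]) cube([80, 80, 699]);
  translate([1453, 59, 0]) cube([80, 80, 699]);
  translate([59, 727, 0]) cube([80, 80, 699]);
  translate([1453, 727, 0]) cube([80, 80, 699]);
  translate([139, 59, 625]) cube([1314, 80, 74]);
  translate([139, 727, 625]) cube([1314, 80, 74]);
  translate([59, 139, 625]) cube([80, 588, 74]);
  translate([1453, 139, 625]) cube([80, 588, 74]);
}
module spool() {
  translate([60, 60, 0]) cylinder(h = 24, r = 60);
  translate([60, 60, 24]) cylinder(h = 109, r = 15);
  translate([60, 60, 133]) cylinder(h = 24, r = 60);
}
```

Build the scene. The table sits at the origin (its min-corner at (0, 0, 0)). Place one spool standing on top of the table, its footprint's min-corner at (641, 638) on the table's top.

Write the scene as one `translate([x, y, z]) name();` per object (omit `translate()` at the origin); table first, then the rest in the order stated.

table();
translate([641, 638, 745]) spool();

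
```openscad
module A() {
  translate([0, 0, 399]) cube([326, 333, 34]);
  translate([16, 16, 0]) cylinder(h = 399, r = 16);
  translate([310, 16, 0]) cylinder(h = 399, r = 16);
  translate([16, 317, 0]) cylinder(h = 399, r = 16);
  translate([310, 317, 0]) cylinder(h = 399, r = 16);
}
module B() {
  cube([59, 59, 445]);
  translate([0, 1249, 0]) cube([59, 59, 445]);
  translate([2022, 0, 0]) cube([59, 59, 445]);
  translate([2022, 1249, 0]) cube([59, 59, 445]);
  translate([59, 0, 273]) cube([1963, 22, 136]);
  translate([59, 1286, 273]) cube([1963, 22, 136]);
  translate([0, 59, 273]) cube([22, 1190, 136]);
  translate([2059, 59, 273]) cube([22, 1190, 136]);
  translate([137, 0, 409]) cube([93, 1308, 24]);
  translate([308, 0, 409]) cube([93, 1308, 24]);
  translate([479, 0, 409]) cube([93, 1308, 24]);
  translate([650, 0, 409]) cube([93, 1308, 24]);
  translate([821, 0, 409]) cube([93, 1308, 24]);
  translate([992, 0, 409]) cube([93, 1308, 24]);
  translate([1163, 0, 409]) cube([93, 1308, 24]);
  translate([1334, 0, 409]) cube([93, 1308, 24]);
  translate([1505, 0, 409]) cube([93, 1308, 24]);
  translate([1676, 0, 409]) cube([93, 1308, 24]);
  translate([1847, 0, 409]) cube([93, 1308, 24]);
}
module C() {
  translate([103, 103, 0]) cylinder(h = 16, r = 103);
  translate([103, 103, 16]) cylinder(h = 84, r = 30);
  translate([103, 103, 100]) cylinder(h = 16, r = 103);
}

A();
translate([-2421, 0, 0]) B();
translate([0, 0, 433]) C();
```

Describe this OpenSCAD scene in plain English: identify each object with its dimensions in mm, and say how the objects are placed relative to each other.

A is a four-legged stool. The seat is 326×333 mm, 34 mm thick, top at z = 433 mm. It stands on four round legs, each 32 mm in diameter, from z = 0 to the seat underside, each leg's axis is inset half a diameter from the nearest pair of seat edges (so the leg's bounding box is flush with the corner).

B is a bed frame 2081 mm long (x) by 1308 mm wide (y). Four 59×59 mm corner posts, 445 mm tall, at the corners of the footprint. Four rails of 22 mm thickness and 136 mm height run between adjacent posts with their undersides at z = 273 mm, their outer faces flush with the outside of the frame (the two x-running rails run between the posts' inner faces; the two y-running rails run between the posts' inner faces). 11 slats, each 93 mm wide (x) and 24 mm thick, lie across the top of the two x-running rails, running the full 1308 mm width of the frame in y; the slats are evenly spaced along x between the inner faces of the end posts with equal gaps (rounded down to the nearest mm) at the −x end and between each pair — any rounding remainder accumulates at the +x end.

C is a spool: two coaxial disc flanges of radius 103 mm and thickness 16 mm, joined by a core cylinder of radius 30 mm and height 84 mm. The lower flange rests on z = 0 and the three cylinders share a vertical axis.

The bed frame is on the floor beside the stool on its −x side. The spool is on top of the stool.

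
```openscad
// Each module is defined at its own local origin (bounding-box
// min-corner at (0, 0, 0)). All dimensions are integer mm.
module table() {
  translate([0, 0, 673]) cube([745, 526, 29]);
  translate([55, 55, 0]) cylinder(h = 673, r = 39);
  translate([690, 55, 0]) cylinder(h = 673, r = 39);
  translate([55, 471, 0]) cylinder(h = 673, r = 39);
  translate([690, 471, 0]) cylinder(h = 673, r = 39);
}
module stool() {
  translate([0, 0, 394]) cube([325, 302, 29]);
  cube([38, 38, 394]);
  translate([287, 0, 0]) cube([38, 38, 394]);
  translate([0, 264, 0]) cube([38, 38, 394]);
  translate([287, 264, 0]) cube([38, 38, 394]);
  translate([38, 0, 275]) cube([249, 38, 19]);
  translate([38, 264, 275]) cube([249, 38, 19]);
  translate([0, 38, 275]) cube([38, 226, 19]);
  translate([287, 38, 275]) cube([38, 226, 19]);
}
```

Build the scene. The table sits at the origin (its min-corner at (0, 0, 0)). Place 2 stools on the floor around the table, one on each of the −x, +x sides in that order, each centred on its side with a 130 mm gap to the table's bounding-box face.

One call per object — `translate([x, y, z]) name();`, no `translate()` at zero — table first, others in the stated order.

table();
translate([-455, 112, 0]) stool();
translate([875, 112, 0]) stool();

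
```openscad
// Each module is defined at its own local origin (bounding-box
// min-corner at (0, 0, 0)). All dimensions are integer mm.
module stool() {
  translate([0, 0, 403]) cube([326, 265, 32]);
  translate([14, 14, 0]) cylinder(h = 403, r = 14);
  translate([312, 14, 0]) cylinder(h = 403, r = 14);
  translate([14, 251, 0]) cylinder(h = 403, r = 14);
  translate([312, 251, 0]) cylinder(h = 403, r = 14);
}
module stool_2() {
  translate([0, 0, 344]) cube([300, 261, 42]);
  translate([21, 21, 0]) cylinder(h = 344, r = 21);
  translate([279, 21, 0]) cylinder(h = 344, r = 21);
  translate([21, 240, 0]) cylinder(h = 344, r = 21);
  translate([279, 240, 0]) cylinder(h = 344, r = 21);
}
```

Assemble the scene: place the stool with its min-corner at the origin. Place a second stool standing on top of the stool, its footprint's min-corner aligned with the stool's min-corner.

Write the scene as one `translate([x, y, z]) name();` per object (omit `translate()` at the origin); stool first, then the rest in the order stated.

stool();
translate([0, 0, 435]) stool_2();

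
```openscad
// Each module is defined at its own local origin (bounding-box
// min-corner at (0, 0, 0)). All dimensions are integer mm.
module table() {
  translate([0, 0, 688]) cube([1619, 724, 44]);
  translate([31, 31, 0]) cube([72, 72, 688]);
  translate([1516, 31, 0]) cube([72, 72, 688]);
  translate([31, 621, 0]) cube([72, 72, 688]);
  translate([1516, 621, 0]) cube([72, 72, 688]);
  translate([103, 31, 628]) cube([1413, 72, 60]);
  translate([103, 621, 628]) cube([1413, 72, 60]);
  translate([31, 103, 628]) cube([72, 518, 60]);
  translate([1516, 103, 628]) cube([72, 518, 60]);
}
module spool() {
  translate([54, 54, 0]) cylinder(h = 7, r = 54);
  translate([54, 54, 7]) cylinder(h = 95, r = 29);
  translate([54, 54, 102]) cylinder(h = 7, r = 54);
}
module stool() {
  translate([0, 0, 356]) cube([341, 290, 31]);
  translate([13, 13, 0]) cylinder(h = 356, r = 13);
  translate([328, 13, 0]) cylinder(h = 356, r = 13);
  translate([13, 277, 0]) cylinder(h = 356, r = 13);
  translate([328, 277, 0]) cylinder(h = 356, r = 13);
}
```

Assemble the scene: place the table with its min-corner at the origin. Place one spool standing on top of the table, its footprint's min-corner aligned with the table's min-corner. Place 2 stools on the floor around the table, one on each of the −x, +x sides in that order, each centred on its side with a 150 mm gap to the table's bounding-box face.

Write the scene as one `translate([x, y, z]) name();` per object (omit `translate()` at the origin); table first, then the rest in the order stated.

table();
translate([0, 0, 732]) spool();
translate([-491, 217, 0]) stool();
translate([1769, 217, 0]) stool();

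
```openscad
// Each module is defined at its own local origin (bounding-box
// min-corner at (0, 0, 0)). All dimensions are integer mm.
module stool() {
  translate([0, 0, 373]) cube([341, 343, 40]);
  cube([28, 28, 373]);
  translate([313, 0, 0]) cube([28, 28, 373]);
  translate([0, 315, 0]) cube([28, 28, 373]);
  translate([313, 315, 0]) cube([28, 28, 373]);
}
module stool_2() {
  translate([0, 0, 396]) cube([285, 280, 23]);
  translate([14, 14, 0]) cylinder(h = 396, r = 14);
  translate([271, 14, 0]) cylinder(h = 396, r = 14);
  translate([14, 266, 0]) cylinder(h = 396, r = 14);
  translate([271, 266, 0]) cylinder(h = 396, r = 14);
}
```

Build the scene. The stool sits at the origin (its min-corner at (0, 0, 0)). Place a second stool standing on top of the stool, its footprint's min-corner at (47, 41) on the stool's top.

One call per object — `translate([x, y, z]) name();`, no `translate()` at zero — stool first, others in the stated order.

stool();
translate([47, 41, 413]) stool_2();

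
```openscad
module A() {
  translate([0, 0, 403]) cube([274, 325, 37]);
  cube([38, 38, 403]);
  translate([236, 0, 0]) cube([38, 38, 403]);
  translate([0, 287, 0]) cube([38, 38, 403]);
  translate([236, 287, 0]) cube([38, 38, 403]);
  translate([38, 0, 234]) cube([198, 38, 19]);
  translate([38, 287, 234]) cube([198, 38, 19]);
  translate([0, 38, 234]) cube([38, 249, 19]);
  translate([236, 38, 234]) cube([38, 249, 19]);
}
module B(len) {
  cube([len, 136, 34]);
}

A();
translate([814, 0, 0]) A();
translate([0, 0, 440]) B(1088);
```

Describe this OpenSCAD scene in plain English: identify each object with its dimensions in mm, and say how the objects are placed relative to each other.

A is a four-legged stool. The seat is 274×325 mm, 37 mm thick, top at z = 440 mm. It stands on four square legs, each 38×38 mm in cross-section, from z = 0 to the seat underside, each flush with a corner of the seat. Four stretchers, 38 mm wide and 19 mm tall, connect adjacent legs with their undersides at z = 234 mm, each running between the inner faces of the legs it joins and aligned with the legs' outer faces on the other axis.

B is a rectangular beam 1088 mm long (x), 136 mm deep (y), 34 mm thick (z).

The beam spans the tops of two stools placed 540 mm apart, resting at z = 440 mm.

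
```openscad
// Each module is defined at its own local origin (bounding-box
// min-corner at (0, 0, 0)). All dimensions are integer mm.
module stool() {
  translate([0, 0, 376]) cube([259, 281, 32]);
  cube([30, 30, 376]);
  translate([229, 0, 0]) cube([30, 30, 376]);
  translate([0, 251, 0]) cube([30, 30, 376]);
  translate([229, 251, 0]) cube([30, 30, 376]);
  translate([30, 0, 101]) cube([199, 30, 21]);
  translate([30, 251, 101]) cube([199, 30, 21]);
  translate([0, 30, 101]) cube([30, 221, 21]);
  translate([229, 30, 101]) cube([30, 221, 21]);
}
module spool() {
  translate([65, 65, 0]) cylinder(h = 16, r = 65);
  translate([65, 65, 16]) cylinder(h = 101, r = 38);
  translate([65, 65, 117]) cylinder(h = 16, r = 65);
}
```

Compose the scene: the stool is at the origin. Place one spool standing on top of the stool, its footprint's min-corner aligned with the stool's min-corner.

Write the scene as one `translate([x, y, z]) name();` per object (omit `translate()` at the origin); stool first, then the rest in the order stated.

stool();
translate([0, 0, 408]) spool();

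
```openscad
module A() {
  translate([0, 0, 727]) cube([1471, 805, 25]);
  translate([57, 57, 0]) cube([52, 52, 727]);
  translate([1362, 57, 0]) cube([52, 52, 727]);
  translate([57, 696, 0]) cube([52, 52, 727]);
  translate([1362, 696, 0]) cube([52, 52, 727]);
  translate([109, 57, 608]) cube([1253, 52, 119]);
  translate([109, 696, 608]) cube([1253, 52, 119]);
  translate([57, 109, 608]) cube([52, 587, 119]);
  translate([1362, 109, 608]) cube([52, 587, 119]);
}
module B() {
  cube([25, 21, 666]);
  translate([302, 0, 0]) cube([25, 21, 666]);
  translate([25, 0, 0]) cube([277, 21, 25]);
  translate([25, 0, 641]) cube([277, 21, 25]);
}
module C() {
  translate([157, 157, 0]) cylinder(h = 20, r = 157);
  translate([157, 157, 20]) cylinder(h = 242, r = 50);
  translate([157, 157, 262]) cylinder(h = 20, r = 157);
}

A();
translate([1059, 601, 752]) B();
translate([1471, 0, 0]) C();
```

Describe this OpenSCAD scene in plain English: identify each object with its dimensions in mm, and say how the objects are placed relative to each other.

A is a rectangular dining table. The top is 1471×805×25 mm with its upper surface at z = 752 mm. It stands on four 52×52 mm square legs, each inset 57 mm from the nearest pair of top edges, running from the floor to the underside of the top. Four apron rails, 52 mm thick and 119 mm tall, run between adjacent legs with their top edges flush with the underside of the top and their outer faces flush with the legs' outer faces.

B is a picture frame with a 277×616 mm rectangular opening (x by z) and a uniform 25 mm border on every side. Frame depth is 21 mm along y. It is built from two vertical stiles running the full outside height and two horizontal rails spanning the gap between the stiles.

C is a spool: two coaxial disc flanges of radius 157 mm and thickness 20 mm, joined by a core cylinder of radius 50 mm and height 242 mm. The lower flange rests on z = 0 and the three cylinders share a vertical axis.

The picture frame is on top of the table. The spool is against the table's +x side, with their −y faces flush.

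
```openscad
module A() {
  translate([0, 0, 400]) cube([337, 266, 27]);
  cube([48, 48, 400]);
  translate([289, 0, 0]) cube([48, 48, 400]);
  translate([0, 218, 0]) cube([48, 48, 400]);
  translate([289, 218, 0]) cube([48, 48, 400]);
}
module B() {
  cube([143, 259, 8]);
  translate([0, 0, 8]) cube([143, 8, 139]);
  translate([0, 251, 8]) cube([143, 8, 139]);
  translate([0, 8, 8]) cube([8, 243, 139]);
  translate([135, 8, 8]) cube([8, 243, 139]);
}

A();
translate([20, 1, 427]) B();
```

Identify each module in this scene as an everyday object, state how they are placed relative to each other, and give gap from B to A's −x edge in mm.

A is a stool. B is an open box. The open box is on top of the stool. The gap from the open box to the stool's −x edge is 20 mm.

The open box's min-x is at 20; the stool's min-x is 0; gap = 20 mm.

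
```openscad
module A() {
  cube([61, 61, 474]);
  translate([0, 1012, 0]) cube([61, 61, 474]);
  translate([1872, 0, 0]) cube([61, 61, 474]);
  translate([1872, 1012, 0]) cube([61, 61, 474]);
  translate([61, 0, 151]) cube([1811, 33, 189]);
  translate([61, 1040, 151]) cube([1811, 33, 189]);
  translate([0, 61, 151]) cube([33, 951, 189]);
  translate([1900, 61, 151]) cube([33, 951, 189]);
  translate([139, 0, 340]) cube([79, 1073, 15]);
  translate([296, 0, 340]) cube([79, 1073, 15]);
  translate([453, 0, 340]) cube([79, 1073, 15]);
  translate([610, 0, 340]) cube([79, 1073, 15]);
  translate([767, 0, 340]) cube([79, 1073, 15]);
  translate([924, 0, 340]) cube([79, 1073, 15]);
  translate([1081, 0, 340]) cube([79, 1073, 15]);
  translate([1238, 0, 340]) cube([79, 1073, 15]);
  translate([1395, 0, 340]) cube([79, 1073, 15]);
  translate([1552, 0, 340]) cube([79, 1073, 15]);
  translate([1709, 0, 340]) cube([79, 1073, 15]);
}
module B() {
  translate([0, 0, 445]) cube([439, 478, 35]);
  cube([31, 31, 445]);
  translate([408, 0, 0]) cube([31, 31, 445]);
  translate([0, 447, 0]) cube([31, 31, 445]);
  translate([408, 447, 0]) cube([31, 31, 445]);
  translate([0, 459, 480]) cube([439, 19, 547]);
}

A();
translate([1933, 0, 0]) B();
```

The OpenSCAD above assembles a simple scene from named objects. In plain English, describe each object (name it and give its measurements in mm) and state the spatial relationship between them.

A is a bed frame 1933 mm long (x) by 1073 mm wide (y). Four 61×61 mm corner posts, 474 mm tall, at the corners of the footprint. Four rails of 33 mm thickness and 189 mm height run between adjacent posts with their undersides at z = 151 mm, their outer faces flush with the outside of the frame (the two x-running rails run between the posts' inner faces; the two y-running rails run between the posts' inner faces). 11 slats, each 79 mm wide (x) and 15 mm thick, lie across the top of the two x-running rails, running the full 1073 mm width of the frame in y; the slats are evenly spaced along x between the inner faces of the end posts with equal gaps (rounded down to the nearest mm) at the −x end and between each pair — any rounding remainder accumulates at the +x end.

B is a chair. The seat is a 439×478×35 mm slab with its top at z = 480 mm, on four 31×31 mm corner legs (flush with the seat edges, standing on z = 0). A flat backrest 19 mm thick, 547 mm tall, spans the full seat width and rises from the seat top along its +y edge, rear face flush with the rear of the seat.

The chair is against the bed frame's +x side, with their −y faces flush.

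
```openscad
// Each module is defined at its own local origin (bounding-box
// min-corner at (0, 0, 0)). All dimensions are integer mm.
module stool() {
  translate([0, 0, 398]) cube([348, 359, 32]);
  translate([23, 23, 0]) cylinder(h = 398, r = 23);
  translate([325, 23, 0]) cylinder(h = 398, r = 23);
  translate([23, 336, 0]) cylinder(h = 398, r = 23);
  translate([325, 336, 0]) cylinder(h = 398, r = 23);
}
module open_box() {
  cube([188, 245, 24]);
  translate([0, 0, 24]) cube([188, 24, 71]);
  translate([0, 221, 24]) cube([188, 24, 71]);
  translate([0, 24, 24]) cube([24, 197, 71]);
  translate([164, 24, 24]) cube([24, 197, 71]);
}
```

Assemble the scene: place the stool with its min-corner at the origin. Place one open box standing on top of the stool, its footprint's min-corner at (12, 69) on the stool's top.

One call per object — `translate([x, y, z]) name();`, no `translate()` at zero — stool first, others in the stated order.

stool();
translate([12, 69, 430]) open_box();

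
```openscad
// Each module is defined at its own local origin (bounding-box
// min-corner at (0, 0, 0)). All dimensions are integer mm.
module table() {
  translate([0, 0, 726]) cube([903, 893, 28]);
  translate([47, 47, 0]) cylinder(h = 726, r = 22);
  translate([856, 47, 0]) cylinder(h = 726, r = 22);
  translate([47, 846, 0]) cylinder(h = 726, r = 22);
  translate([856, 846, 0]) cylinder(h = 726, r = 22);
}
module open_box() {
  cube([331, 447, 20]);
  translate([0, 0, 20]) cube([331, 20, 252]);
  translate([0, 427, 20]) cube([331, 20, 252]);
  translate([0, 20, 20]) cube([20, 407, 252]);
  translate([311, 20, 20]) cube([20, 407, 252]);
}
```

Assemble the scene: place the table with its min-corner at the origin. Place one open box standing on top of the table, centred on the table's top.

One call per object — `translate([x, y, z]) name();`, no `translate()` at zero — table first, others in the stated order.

table();
translate([286, 223, 754]) open_box();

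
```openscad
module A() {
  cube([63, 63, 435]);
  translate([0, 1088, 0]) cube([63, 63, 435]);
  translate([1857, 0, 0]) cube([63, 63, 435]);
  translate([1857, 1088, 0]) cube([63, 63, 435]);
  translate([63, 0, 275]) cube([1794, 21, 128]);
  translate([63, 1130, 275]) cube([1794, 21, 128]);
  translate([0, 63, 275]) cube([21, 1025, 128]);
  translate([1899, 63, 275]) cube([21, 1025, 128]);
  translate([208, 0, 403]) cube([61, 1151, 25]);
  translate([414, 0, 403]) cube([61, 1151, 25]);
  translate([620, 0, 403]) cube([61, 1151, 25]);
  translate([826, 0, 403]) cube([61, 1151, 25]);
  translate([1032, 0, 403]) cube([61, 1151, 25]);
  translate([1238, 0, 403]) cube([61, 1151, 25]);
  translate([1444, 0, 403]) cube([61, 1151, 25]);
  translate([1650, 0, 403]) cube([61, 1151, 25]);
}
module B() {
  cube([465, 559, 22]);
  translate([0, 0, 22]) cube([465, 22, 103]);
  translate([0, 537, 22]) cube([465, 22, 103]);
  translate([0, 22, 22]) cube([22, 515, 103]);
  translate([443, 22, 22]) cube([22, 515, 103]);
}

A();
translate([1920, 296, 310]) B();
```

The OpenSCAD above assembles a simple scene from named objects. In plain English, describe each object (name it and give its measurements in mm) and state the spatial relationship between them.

A is a bed frame 1920 mm long (x) by 1151 mm wide (y). Four 63×63 mm corner posts, 435 mm tall, at the corners of the footprint. Four rails of 21 mm thickness and 128 mm height run between adjacent posts with their undersides at z = 275 mm, their outer faces flush with the outside of the frame (the two x-running rails run between the posts' inner faces; the two y-running rails run between the posts' inner faces). 8 slats, each 61 mm wide (x) and 25 mm thick, lie across the top of the two x-running rails, running the full 1151 mm width of the frame in y; the slats are evenly spaced along x between the inner faces of the end posts with equal gaps (rounded down to the nearest mm) at the −x end and between each pair — any rounding remainder accumulates at the +x end.

B is an open-topped rectangular box: outside dimensions 465×559×125 mm, with a uniform wall and base thickness of 22 mm. The base is a full 465×559 slab on the floor; four walls sit on top of the base. The front and back walls (the −y and +y sides) span the full width; the two side walls fit between them.

The open box is beside the bed frame with their tops flush at z = 435.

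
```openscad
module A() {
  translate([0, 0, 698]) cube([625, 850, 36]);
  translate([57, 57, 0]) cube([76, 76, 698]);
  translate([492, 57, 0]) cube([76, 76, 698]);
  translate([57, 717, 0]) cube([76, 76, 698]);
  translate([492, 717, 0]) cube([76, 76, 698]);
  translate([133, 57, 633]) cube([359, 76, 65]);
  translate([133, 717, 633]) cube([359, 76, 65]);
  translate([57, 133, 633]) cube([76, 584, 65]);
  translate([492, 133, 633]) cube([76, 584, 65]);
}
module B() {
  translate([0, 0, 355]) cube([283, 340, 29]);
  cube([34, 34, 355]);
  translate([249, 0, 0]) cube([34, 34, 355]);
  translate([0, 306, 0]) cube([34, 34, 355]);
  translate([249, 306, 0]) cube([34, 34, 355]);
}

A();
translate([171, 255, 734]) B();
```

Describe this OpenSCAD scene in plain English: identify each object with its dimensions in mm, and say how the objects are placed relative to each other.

A is a table with a 625×850 mm rectangular top, 36 mm thick, top surface at z = 734 mm, supported by four 76×76 mm square legs, each inset 57 mm from the nearest pair of top edges, running from the floor. Four apron rails, 76 mm thick and 65 mm tall, run between adjacent legs with their top edges flush with the underside of the top and their outer faces flush with the legs' outer faces.

B is a simple wooden stool: a rectangular seat 283 mm (x) by 340 mm (y), 29 mm thick, top face at z = 384 mm, on four square legs, each 34×34 mm in cross-section. The legs rest on z = 0, each flush with a corner of the seat.

The stool is on top of the table, centred.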